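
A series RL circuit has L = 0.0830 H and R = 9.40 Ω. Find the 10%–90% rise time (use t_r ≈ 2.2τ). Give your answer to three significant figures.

τ = L/R = 0.0830/9.40 = 0.00883 s.
t_r ≈ 2.2τ = 0.0194 s.

t_r ≈ 0.0194 s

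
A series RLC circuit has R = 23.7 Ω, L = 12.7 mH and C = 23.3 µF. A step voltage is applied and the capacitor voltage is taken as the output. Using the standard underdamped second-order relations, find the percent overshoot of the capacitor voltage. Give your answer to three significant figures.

For a series RLC circuit (capacitor voltage as output), ω_n = 1/√(LC) = 1/√(12.7 mH · 23.3 µF) = 1840 rad/s.
ζ = (R/2)·√(C/L) = (23.7/2)·√(23.3 µF/12.7 mH) = 0.508.
%OS = 100 e^{−πζ/√(1−ζ²)} with ζ = 0.508 gives 15.7%.

%OS ≈ 15.7%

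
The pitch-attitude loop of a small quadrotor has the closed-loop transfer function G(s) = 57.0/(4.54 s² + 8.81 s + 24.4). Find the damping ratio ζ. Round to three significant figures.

ζ ≈ 0.419

Dividing through by 4.54: denominator becomes s² + 1.941 s + 5.374.
So ω_n = √5.374 = 2.32 rad/s and ζ = 1.941/(2·2.32) = 0.419.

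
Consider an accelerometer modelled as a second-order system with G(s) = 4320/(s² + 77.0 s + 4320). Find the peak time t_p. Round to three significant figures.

ω_n = √4320 = 65.7 rad/s; ζ = 77.0/(2·65.7) = 0.586.
The damped frequency ω_d = ω_n√(1−ζ²) = 53.3 rad/s. Then t_p = π/ω_d = 0.0590 s.

t_p ≈ 0.0590 s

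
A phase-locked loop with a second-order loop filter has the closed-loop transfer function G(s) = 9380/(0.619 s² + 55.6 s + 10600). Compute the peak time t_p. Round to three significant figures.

t_p ≈ 0.0256 s

Dividing through by 0.619: denominator becomes s² + 89.82 s + 17120.
So ω_n = √17120 = 131 rad/s and ζ = 89.82/(2·131) = 0.343.
ω_d = 131·√(1 − 0.343²) = 123 rad/s. t_p = π/ω_d = 0.0256 s.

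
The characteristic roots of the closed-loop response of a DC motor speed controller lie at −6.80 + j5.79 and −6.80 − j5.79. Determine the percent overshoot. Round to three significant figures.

The poles are at −σ ± jω_d with σ = 6.80 and ω_d = 5.79, so ω_n = √(σ²+ω_d²) = 8.93 rad/s and ζ = σ/ω_n = 0.761.
%OS = 100 e^{−πζ/√(1−ζ²)} with ζ = 0.761 gives 2.50%.

%OS ≈ 2.50%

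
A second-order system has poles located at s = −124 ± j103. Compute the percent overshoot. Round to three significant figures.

With σ = 124, ω_d = 103: ω_n = √(σ²+ω_d²) = 161 rad/s, ζ = σ/ω_n = 0.769.
%OS = 100·exp(−πζ/√(1−ζ²)) = 2.28%.

%OS ≈ 2.28%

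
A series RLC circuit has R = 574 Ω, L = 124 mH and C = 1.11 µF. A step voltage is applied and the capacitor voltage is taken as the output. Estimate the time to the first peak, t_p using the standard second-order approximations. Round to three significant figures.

For a series RLC circuit (capacitor voltage as output), ω_n = 1/√(LC) = 1/√(124 mH · 1.11 µF) = 2700 rad/s.
ζ = (R/2)·√(C/L) = (574/2)·√(1.11 µF/124 mH) = 0.859.
ω_d = 2700·√(1 − 0.859²) = 1380 rad/s. t_p = π/ω_d = 0.00227 s.

t_p ≈ 0.00227 s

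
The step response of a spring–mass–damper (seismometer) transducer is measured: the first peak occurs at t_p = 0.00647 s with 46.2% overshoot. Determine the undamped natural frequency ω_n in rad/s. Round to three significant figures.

ω_n ≈ 500 rad/s

The overshoot fixes ζ = −ln(OS)/√(π²+ln²(OS)) = 0.239.
t_p = π/ω_d ⇒ ω_d = 486 rad/s; then ω_n = ω_d/√(1−ζ²) = 500 rad/s.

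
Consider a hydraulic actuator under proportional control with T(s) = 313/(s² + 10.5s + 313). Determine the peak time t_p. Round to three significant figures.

t_p ≈ 0.186 s

Comparing the denominator to s² + 2ζω_n s + ω_n²: ω_n = √313 = 17.7 rad/s, and 2ζω_n = 10.5 so ζ = 10.5/(2·17.7) = 0.297.
The damped frequency ω_d = ω_n√(1−ζ²) = 16.9 rad/s. Then t_p = π/ω_d = 0.186 s.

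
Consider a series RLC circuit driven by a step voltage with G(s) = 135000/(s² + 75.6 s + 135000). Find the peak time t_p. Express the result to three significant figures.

ω_n = √135000 = 367 rad/s; ζ = 75.6/(2·367) = 0.103.
ω_d = ω_n√(1−ζ²) = 365 rad/s. Then t_p = π/ω_d = 0.00860 s.

t_p ≈ 0.00860 s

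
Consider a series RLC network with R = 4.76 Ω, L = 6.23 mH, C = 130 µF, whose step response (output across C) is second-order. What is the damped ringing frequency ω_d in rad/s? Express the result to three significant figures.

ω_d ≈ 1040 rad/s

For a series RLC circuit (capacitor voltage as output), ω_n = 1/√(LC) = 1/√(6.23 mH · 130 µF) = 1110 rad/s.
ζ = (R/2)·√(C/L) = (4.76/2)·√(130 µF/6.23 mH) = 0.344.
ω_d = 1110·√(1 − 0.344²) = 1040 rad/s.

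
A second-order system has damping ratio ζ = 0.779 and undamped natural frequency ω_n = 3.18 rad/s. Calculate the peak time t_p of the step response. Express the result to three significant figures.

t_p ≈ 1.58 s

The damped frequency is ω_d = ω_n√(1−ζ²) = 3.18·√(1−0.607) = 1.99 rad/s.
Peak time t_p = π/ω_d = π/1.99 = 1.58 s.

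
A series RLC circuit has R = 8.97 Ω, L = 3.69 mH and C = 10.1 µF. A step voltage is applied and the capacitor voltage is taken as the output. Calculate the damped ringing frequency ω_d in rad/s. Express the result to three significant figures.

ω_d ≈ 5040 rad/s

For a series RLC circuit (capacitor voltage as output), ω_n = 1/√(LC) = 1/√(3.69 mH · 10.1 µF) = 5180 rad/s.
ζ = (R/2)·√(C/L) = (8.97/2)·√(10.1 µF/3.69 mH) = 0.235.
ω_d = 5180·√(1 − 0.235²) = 5040 rad/s.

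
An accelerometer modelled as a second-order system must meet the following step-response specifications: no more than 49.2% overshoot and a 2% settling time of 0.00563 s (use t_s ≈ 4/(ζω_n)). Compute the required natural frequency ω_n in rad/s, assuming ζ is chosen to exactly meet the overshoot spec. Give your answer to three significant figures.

ω_n ≈ 3230 rad/s

From %OS = 100·exp(−πζ/√(1−ζ²)), invert to get ζ = −ln(OS)/√(π² + ln²(OS)) with OS = 0.492.
−ln 0.492 = 0.7093, so ζ = 0.7093/√(π² + 0.5031) = 0.220.
Then ω_n = 4/(ζ t_s) = 4/(0.220 × 0.00563) = 3230 rad/s.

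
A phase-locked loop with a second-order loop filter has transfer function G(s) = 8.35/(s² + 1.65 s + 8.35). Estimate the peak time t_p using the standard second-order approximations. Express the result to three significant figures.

Matching coefficients with s² + 2ζω_n s + ω_n² gives ω_n² = 8.35 ⇒ ω_n = 2.89 rad/s, and ζ = 1.65/(2ω_n) = 0.286.
ω_d = ω_n√(1−ζ²) = 2.77 rad/s. Then t_p = π/ω_d = 1.13 s.

t_p ≈ 1.13 s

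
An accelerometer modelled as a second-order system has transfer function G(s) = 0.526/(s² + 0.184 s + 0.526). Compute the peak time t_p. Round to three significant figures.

Comparing the denominator to s² + 2ζω_n s + ω_n²: ω_n = √0.526 = 0.725 rad/s, and 2ζω_n = 0.184 so ζ = 0.184/(2·0.725) = 0.127.
ω_d = 0.725·√(1 − 0.127²) = 0.719 rad/s. Then t_p = π/ω_d = 4.37 s.

t_p ≈ 4.37 s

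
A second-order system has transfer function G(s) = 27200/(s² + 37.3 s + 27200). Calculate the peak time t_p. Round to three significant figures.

t_p ≈ 0.0192 s

Matching coefficients with s² + 2ζω_n s + ω_n² gives ω_n² = 27200 ⇒ ω_n = 165 rad/s, and ζ = 37.3/(2ω_n) = 0.113.
The damped frequency ω_d = ω_n√(1−ζ²) = 164 rad/s. Then t_p = π/ω_d = 0.0192 s.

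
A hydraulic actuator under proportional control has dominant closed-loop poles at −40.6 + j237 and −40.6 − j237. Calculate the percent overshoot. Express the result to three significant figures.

|pole| = ω_n = √(40.6² + 237²) = 240 rad/s; ζ = cos θ = σ/ω_n = 0.169.
%OS = 100 e^{−πζ/√(1−ζ²)} with ζ = 0.169 gives 58.4%.

%OS ≈ 58.4%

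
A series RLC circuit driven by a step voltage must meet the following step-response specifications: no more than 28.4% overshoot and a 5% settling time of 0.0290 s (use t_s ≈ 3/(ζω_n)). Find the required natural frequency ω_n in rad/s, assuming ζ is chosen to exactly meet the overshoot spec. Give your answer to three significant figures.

Inverting the overshoot relation: ζ = |ln 0.284|/√(π² + ln²0.284) = 0.372.
From t_s ≈ 3/(ζω_n): ω_n = 3/(ζ·t_s) = 3/(0.372·0.0290) = 278 rad/s.

ω_n ≈ 278 rad/s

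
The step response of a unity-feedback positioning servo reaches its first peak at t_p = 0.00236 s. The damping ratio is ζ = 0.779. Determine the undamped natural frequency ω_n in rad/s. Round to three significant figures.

ω_n ≈ 2120 rad/s

Peak time t_p = π/ω_d, so ω_d = π/t_p = π/0.00236 = 1330 rad/s.
ω_n = ω_d/√(1−ζ²) = 1330/√0.393 = 2120 rad/s.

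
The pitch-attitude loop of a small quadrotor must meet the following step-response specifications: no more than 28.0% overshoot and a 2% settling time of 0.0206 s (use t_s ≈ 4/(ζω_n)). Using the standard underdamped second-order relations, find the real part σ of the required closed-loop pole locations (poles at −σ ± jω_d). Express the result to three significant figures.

σ ≈ 194

The settling-time spec alone fixes σ = ζω_n = 4/t_s = 4/0.0206 = 194.
(Overshoot then fixes ζ = 0.376 and hence ω_d = σ·√(1−ζ²)/ζ = 479 rad/s.)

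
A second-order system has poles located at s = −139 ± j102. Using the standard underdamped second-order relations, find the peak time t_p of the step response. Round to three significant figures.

t_p = π/ω_d with ω_d = 102 (the imaginary part), so t_p = 0.0308 s.

t_p ≈ 0.0308 s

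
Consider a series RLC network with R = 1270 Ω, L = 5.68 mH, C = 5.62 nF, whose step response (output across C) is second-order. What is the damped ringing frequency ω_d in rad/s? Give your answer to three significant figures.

ω_d ≈ 137000 rad/s

For a series RLC circuit (capacitor voltage as output), ω_n = 1/√(LC) = 1/√(5.68 mH · 5.62 nF) = 177000 rad/s.
ζ = (R/2)·√(C/L) = (1270/2)·√(5.62 nF/5.68 mH) = 0.632.
ω_d = ω_n√(1−ζ²) = 137000 rad/s.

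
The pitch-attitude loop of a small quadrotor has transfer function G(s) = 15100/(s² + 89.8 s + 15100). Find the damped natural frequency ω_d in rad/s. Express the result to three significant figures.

ω_d ≈ 114 rad/s

Matching coefficients with s² + 2ζω_n s + ω_n² gives ω_n² = 15100 ⇒ ω_n = 123 rad/s, and ζ = 89.8/(2ω_n) = 0.365.
ω_d = 123·√(1 − 0.365²) = 114 rad/s.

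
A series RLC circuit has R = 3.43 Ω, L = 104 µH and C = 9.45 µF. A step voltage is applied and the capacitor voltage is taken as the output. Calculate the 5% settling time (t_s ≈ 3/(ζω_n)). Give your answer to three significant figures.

For a series RLC circuit (capacitor voltage as output), ω_n = 1/√(LC) = 1/√(104 µH · 9.45 µF) = 31900 rad/s.
ζ = (R/2)·√(C/L) = (3.43/2)·√(9.45 µF/104 µH) = 0.517.
t_s ≈ 3/(ζω_n) = 0.000182 s.

t_s ≈ 0.000182 s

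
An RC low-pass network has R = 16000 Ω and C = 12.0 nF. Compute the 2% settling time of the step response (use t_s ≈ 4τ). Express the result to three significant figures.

τ = RC = 16000 × 12.0 nF = 0.000192 s.
t_s ≈ 4τ = 0.000768 s.

t_s ≈ 0.000768 s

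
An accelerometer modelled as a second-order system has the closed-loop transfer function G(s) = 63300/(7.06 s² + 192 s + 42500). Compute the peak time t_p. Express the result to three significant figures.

t_p ≈ 0.0411 s

Dividing through by 7.06: denominator becomes s² + 27.20 s + 6020.
So ω_n = √6020 = 77.6 rad/s and ζ = 27.20/(2·77.6) = 0.175.
ω_d = 77.6·√(1 − 0.175²) = 76.4 rad/s. t_p = π/ω_d = 0.0411 s.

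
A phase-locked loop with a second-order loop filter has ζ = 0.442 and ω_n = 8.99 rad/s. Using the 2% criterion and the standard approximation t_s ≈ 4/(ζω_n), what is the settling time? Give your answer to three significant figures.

t_s ≈ 4/(ζω_n) = 4/(0.442 × 8.99) = 1.01 s.

t_s ≈ 1.01 s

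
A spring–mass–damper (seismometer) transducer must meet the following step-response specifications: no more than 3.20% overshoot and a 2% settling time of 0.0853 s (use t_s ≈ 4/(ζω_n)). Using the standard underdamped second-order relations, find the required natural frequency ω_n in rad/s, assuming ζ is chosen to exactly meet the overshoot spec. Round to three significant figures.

ω_n ≈ 63.5 rad/s

From %OS = 100·exp(−πζ/√(1−ζ²)), invert to get ζ = −ln(OS)/√(π² + ln²(OS)) with OS = 0.0320.
−ln 0.0320 = 3.442, so ζ = 3.442/√(π² + 11.85) = 0.739.
From t_s ≈ 4/(ζω_n): ω_n = 4/(ζ·t_s) = 4/(0.739·0.0853) = 63.5 rad/s.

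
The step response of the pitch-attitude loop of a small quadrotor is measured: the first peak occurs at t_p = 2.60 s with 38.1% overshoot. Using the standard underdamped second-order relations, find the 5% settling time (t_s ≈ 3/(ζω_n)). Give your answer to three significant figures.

t_s ≈ 8.08 s

ζ from %OS: ζ = |ln 0.381|/√(π²+ln²0.381) = 0.294.
t_p = π/ω_d ⇒ ω_d = 1.21 rad/s; then ω_n = ω_d/√(1−ζ²) = 1.26 rad/s.
t_s ≈ 3/(ζω_n) = 3/(0.294·1.26) = 8.08 s.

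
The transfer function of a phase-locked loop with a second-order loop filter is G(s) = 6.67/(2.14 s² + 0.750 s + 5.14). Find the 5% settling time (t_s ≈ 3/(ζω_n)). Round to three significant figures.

Dividing through by 2.14: denominator becomes s² + 0.3505 s + 2.402.
So ω_n = √2.402 = 1.55 rad/s and ζ = 0.3505/(2·1.55) = 0.113.
t_s ≈ 3/(ζω_n) = 17.1 s.

t_s ≈ 17.1 s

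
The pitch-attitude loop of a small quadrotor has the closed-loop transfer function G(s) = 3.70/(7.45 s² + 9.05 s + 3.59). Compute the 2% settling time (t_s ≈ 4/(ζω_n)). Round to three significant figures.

Dividing through by 7.45: denominator becomes s² + 1.215 s + 0.4819.
So ω_n = √0.4819 = 0.694 rad/s and ζ = 1.215/(2·0.694) = 0.875.
t_s ≈ 4/(ζω_n) = 6.59 s.

t_s ≈ 6.59 s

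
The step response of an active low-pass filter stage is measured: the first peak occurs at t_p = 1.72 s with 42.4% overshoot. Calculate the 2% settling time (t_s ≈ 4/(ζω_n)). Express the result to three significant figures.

t_s ≈ 8.02 s

From the overshoot, ζ = −ln(OS)/√(π²+ln²(OS)) = 0.263.
t_p = π/ω_d ⇒ ω_d = 1.83 rad/s; then ω_n = ω_d/√(1−ζ²) = 1.89 rad/s.
t_s ≈ 4/(ζω_n) = 4/(0.263·1.89) = 8.02 s.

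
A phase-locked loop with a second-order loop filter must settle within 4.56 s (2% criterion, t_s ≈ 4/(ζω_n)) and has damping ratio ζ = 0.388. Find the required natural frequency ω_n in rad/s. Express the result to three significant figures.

ω_n ≈ 2.26 rad/s

Rearranging t_s ≈ 4/(ζω_n) gives ω_n = 4/(ζ·t_s) = 4/(0.388 × 4.56) = 2.26 rad/s.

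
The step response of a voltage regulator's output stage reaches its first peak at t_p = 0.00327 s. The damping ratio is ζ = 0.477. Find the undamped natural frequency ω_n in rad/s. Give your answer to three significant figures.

Peak time t_p = π/ω_d, so ω_d = π/t_p = π/0.00327 = 961 rad/s.
ω_n = ω_d/√(1−ζ²) = 961/√0.772 = 1090 rad/s.

ω_n ≈ 1090 rad/s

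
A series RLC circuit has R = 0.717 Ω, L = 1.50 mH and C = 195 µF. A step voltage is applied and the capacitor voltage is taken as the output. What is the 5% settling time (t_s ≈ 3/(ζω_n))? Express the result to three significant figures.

For a series RLC circuit (capacitor voltage as output), ω_n = 1/√(LC) = 1/√(1.50 mH · 195 µF) = 1850 rad/s.
ζ = (R/2)·√(C/L) = (0.717/2)·√(195 µF/1.50 mH) = 0.129.
t_s ≈ 3/(ζω_n) = 0.0126 s.

t_s ≈ 0.0126 s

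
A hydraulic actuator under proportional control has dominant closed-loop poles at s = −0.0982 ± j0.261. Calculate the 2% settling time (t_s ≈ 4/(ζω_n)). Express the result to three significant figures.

For poles at −σ ± jω_d, ζω_n = σ = 0.0982, so t_s ≈ 4/σ = 40.7 s.

t_s ≈ 40.7 s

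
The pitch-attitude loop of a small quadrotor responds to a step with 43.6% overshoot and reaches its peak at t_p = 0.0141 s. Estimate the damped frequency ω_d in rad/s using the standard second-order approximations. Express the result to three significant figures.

t_p = π/ω_d, so ω_d = π/0.0141 = 223 rad/s.

ω_d ≈ 223 rad/s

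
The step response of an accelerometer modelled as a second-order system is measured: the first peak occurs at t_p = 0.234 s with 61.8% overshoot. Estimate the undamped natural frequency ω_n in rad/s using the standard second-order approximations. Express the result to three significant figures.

ζ from %OS: ζ = |ln 0.618|/√(π²+ln²0.618) = 0.151.
t_p = π/ω_d ⇒ ω_d = 13.4 rad/s; then ω_n = ω_d/√(1−ζ²) = 13.6 rad/s.

ω_n ≈ 13.6 rad/s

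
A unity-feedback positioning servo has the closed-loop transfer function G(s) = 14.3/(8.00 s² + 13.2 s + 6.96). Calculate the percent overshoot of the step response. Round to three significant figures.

Dividing through by 8.00: denominator becomes s² + 1.650 s + 0.8700.
So ω_n = √0.8700 = 0.933 rad/s and ζ = 1.650/(2·0.933) = 0.884.
Overshoot: exp(−π·0.884/√(1−0.884²)) = 0.00259, i.e. 0.259%.

%OS ≈ 0.259%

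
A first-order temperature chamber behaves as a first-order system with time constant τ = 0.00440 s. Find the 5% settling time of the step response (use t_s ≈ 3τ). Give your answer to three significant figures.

t_s ≈ 3τ = 0.0132 s.

t_s ≈ 0.0132 s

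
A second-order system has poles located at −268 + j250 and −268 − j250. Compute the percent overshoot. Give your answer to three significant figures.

The poles are at −σ ± jω_d with σ = 268 and ω_d = 250, so ω_n = √(σ²+ω_d²) = 367 rad/s and ζ = σ/ω_n = 0.731.
Overshoot: exp(−π·0.731/√(1−0.731²)) = 0.0345, i.e. 3.45%.

%OS ≈ 3.45%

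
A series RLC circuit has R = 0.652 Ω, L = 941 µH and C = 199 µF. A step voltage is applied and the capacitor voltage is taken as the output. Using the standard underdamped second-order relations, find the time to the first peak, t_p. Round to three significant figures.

For a series RLC circuit (capacitor voltage as output), ω_n = 1/√(LC) = 1/√(941 µH · 199 µF) = 2310 rad/s.
ζ = (R/2)·√(C/L) = (0.652/2)·√(199 µF/941 µH) = 0.150.
ω_d = ω_n√(1−ζ²) = 2280 rad/s. t_p = π/ω_d = 0.00138 s.

t_p ≈ 0.00138 s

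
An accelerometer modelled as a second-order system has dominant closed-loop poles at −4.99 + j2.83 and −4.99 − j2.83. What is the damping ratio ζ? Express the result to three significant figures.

ζ ≈ 0.870

|pole| = ω_n = √(4.99² + 2.83²) = 5.74 rad/s; ζ = cos θ = σ/ω_n = 0.870.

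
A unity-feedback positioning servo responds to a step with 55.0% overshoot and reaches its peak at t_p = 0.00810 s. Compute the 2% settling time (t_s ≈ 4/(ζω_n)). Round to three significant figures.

ζ from %OS: ζ = |ln 0.550|/√(π²+ln²0.550) = 0.187.
t_p = π/ω_d ⇒ ω_d = 388 rad/s; then ω_n = ω_d/√(1−ζ²) = 395 rad/s.
t_s ≈ 4/(ζω_n) = 4/(0.187·395) = 0.0542 s.

t_s ≈ 0.0542 s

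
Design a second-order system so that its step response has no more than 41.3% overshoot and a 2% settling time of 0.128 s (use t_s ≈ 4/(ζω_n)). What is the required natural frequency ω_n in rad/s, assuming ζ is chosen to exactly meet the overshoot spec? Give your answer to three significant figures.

ω_n ≈ 115 rad/s

From %OS = 100·exp(−πζ/√(1−ζ²)), invert to get ζ = −ln(OS)/√(π² + ln²(OS)) with OS = 0.413.
−ln 0.413 = 0.8843, so ζ = 0.8843/√(π² + 0.7820) = 0.271.
From t_s ≈ 4/(ζω_n): ω_n = 4/(ζ·t_s) = 4/(0.271·0.128) = 115 rad/s.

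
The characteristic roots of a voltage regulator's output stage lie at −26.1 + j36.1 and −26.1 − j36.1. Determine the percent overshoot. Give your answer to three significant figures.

With σ = 26.1, ω_d = 36.1: ω_n = √(σ²+ω_d²) = 44.5 rad/s, ζ = σ/ω_n = 0.586.
%OS = 100·exp(−πζ/√(1−ζ²)) = 10.3%.

%OS ≈ 10.3%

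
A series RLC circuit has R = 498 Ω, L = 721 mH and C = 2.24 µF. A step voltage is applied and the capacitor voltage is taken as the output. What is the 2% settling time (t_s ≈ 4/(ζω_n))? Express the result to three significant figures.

t_s ≈ 0.0116 s

For a series RLC circuit (capacitor voltage as output), ω_n = 1/√(LC) = 1/√(721 mH · 2.24 µF) = 787 rad/s.
ζ = (R/2)·√(C/L) = (498/2)·√(2.24 µF/721 mH) = 0.439.
t_s ≈ 4/(ζω_n) = 0.0116 s.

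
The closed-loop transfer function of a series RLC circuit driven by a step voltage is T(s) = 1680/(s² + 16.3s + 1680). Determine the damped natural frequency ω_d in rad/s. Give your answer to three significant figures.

ω_n = √1680 = 41.0 rad/s; ζ = 16.3/(2·41.0) = 0.199.
ω_d = ω_n√(1−ζ²) = 40.2 rad/s.

ω_d ≈ 40.2 rad/s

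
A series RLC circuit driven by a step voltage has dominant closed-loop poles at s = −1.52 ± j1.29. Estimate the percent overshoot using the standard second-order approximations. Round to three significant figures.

The poles are at −σ ± jω_d with σ = 1.52 and ω_d = 1.29, so ω_n = √(σ²+ω_d²) = 1.99 rad/s and ζ = σ/ω_n = 0.762.
%OS = 100·exp(−πζ/√(1−ζ²)) = 2.47%.

%OS ≈ 2.47%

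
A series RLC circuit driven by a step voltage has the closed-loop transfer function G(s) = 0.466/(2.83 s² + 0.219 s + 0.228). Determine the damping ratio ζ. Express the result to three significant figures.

ζ ≈ 0.136

Dividing through by 2.83: denominator becomes s² + 0.07739 s + 0.08057.
So ω_n = √0.08057 = 0.284 rad/s and ζ = 0.07739/(2·0.284) = 0.136.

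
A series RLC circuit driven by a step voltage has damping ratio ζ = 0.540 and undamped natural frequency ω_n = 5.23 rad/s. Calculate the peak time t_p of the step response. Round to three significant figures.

t_p ≈ 0.714 s

The damped frequency is ω_d = ω_n√(1−ζ²) = 5.23·√(1−0.292) = 4.40 rad/s.
Peak time t_p = π/ω_d = π/4.40 = 0.714 s.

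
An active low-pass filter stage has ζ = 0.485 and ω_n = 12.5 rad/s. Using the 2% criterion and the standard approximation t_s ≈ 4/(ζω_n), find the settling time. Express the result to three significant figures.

t_s ≈ 4/(ζω_n) = 4/(0.485 × 12.5) = 0.660 s.

t_s ≈ 0.660 s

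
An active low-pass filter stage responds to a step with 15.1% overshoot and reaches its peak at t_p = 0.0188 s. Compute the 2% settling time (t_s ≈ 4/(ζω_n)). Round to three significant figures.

t_s ≈ 0.0398 s

ζ from %OS: ζ = |ln 0.151|/√(π²+ln²0.151) = 0.516.
t_p = π/ω_d ⇒ ω_d = 167 rad/s; then ω_n = ω_d/√(1−ζ²) = 195 rad/s.
t_s ≈ 4/(ζω_n) = 4/(0.516·195) = 0.0398 s.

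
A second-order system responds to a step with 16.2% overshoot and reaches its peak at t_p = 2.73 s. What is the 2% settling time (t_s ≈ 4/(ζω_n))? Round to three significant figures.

t_s ≈ 6.00 s

From the overshoot, ζ = −ln(OS)/√(π²+ln²(OS)) = 0.501.
From t_p = π/ω_d, ω_d = π/2.73 = 1.15 rad/s, so ω_n = ω_d/√(1−ζ²) = 1.33 rad/s.
t_s ≈ 4/(ζω_n) = 4/(0.501·1.33) = 6.00 s.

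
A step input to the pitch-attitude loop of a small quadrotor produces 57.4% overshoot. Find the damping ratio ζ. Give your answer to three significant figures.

From %OS = 100·exp(−πζ/√(1−ζ²)), invert to get ζ = −ln(OS)/√(π² + ln²(OS)) with OS = 0.574.
−ln 0.574 = 0.5551, so ζ = 0.5551/√(π² + 0.3082) = 0.174.

ζ ≈ 0.174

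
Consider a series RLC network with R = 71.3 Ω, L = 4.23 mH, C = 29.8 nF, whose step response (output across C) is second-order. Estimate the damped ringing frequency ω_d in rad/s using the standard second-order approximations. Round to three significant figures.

For a series RLC circuit (capacitor voltage as output), ω_n = 1/√(LC) = 1/√(4.23 mH · 29.8 nF) = 89100 rad/s.
ζ = (R/2)·√(C/L) = (71.3/2)·√(29.8 nF/4.23 mH) = 0.0946.
The damped frequency ω_d = ω_n√(1−ζ²) = 88700 rad/s.

ω_d ≈ 88700 rad/s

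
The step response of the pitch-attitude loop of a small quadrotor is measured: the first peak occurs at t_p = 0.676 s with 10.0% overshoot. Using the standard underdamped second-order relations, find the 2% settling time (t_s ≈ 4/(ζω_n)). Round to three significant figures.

t_s ≈ 1.17 s

ζ from %OS: ζ = |ln 0.100|/√(π²+ln²0.100) = 0.591.
t_p = π/ω_d ⇒ ω_d = 4.65 rad/s; then ω_n = ω_d/√(1−ζ²) = 5.76 rad/s.
t_s ≈ 4/(ζω_n) = 4/(0.591·5.76) = 1.17 s.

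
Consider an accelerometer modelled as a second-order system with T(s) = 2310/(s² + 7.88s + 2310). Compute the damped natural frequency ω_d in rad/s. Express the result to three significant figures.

ω_d ≈ 47.9 rad/s

ω_n = √2310 = 48.1 rad/s; ζ = 7.88/(2·48.1) = 0.0820.
The damped frequency ω_d = ω_n√(1−ζ²) = 47.9 rad/s.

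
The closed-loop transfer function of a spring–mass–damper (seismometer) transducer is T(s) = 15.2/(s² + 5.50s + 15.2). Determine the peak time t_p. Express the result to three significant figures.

Comparing the denominator to s² + 2ζω_n s + ω_n²: ω_n = √15.2 = 3.90 rad/s, and 2ζω_n = 5.50 so ζ = 5.50/(2·3.90) = 0.705.
ω_d = ω_n√(1−ζ²) = 2.76 rad/s. Then t_p = π/ω_d = 1.14 s.

t_p ≈ 1.14 s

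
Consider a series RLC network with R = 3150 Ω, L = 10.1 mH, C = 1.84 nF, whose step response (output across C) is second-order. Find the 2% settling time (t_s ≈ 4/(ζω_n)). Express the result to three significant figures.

t_s ≈ 0.0000257 s

For a series RLC circuit (capacitor voltage as output), ω_n = 1/√(LC) = 1/√(10.1 mH · 1.84 nF) = 232000 rad/s.
ζ = (R/2)·√(C/L) = (3150/2)·√(1.84 nF/10.1 mH) = 0.672.
t_s ≈ 4/(ζω_n) = 0.0000257 s.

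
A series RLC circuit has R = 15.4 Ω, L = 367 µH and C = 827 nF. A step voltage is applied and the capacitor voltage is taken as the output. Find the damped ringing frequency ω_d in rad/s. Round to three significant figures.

ω_d ≈ 53400 rad/s

For a series RLC circuit (capacitor voltage as output), ω_n = 1/√(LC) = 1/√(367 µH · 827 nF) = 57400 rad/s.
ζ = (R/2)·√(C/L) = (15.4/2)·√(827 nF/367 µH) = 0.366.
The damped frequency ω_d = ω_n√(1−ζ²) = 53400 rad/s.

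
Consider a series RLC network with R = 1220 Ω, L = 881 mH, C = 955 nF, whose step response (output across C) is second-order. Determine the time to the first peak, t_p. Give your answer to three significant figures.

For a series RLC circuit (capacitor voltage as output), ω_n = 1/√(LC) = 1/√(881 mH · 955 nF) = 1090 rad/s.
ζ = (R/2)·√(C/L) = (1220/2)·√(955 nF/881 mH) = 0.635.
The damped frequency ω_d = ω_n√(1−ζ²) = 842 rad/s. t_p = π/ω_d = 0.00373 s.

t_p ≈ 0.00373 s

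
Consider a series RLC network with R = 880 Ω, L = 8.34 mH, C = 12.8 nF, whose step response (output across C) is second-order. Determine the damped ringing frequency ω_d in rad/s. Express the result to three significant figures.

ω_d ≈ 81100 rad/s

For a series RLC circuit (capacitor voltage as output), ω_n = 1/√(LC) = 1/√(8.34 mH · 12.8 nF) = 96800 rad/s.
ζ = (R/2)·√(C/L) = (880/2)·√(12.8 nF/8.34 mH) = 0.545.
ω_d = 96800·√(1 − 0.545²) = 81100 rad/s.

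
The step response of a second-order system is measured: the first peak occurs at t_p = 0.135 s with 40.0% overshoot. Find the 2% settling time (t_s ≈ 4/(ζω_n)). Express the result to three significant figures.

t_s ≈ 0.589 s

The overshoot fixes ζ = −ln(OS)/√(π²+ln²(OS)) = 0.280.
t_p = π/ω_d ⇒ ω_d = 23.3 rad/s; then ω_n = ω_d/√(1−ζ²) = 24.2 rad/s.
t_s ≈ 4/(ζω_n) = 4/(0.280·24.2) = 0.589 s.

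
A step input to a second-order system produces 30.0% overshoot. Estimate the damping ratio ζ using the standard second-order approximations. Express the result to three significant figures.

From %OS = 100·exp(−πζ/√(1−ζ²)), invert to get ζ = −ln(OS)/√(π² + ln²(OS)) with OS = 0.300.
−ln 0.300 = 1.204, so ζ = 1.204/√(π² + 1.450) = 0.358.

ζ ≈ 0.358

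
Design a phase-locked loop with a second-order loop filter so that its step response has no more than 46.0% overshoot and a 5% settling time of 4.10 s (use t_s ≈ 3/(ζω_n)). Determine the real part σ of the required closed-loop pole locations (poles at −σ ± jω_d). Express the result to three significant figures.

σ ≈ 0.732

The settling-time spec alone fixes σ = ζω_n = 3/t_s = 3/4.10 = 0.732.
(Overshoot then fixes ζ = 0.240 and hence ω_d = σ·√(1−ζ²)/ζ = 2.96 rad/s.)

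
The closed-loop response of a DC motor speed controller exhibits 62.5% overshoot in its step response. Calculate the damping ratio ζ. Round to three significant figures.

ζ ≈ 0.148

From %OS = 100·exp(−πζ/√(1−ζ²)), invert to get ζ = −ln(OS)/√(π² + ln²(OS)) with OS = 0.625.
−ln 0.625 = 0.4700, so ζ = 0.4700/√(π² + 0.2209) = 0.148.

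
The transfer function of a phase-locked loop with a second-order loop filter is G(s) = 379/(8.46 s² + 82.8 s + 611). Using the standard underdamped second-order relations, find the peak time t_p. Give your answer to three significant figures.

t_p ≈ 0.452 s

Dividing through by 8.46: denominator becomes s² + 9.787 s + 72.22.
So ω_n = √72.22 = 8.50 rad/s and ζ = 9.787/(2·8.50) = 0.576.
ω_d = 8.50·√(1 − 0.576²) = 6.95 rad/s. t_p = π/ω_d = 0.452 s.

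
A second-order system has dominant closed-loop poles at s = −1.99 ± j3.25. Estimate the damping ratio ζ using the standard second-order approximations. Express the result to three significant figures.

The poles are at −σ ± jω_d with σ = 1.99 and ω_d = 3.25, so ω_n = √(σ²+ω_d²) = 3.81 rad/s and ζ = σ/ω_n = 0.522.

ζ ≈ 0.522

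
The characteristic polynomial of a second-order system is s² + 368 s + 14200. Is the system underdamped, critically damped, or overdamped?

overdamped

a² − 4b = 79000 > 0 (two distinct real roots); the system is overdamped.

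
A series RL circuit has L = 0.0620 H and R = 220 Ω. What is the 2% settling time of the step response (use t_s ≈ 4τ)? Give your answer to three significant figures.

τ = L/R = 0.0620/220 = 0.000282 s.
t_s ≈ 4τ = 0.00113 s.

t_s ≈ 0.00113 s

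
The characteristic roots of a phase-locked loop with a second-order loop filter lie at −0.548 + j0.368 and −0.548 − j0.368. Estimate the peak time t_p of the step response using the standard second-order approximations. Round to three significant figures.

t_p ≈ 8.54 s

t_p = π/ω_d with ω_d = 0.368 (the imaginary part), so t_p = 8.54 s.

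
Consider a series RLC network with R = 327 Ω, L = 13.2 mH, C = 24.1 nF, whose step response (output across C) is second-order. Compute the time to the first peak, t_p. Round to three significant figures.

t_p ≈ 0.0000575 s

For a series RLC circuit (capacitor voltage as output), ω_n = 1/√(LC) = 1/√(13.2 mH · 24.1 nF) = 56100 rad/s.
ζ = (R/2)·√(C/L) = (327/2)·√(24.1 nF/13.2 mH) = 0.221.
The damped frequency ω_d = ω_n√(1−ζ²) = 54700 rad/s. t_p = π/ω_d = 0.0000575 s.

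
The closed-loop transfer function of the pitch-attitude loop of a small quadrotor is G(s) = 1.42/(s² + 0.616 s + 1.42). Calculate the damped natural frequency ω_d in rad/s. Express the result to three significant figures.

ω_d ≈ 1.15 rad/s

ω_n = √1.42 = 1.19 rad/s; ζ = 0.616/(2·1.19) = 0.258.
ω_d = ω_n√(1−ζ²) = 1.15 rad/s.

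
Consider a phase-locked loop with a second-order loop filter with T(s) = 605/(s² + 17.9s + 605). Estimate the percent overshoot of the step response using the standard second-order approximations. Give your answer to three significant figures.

%OS ≈ 29.3%

Comparing the denominator to s² + 2ζω_n s + ω_n²: ω_n = √605 = 24.6 rad/s, and 2ζω_n = 17.9 so ζ = 17.9/(2·24.6) = 0.364.
Overshoot: exp(−π·0.364/√(1−0.364²)) = 0.293, i.e. 29.3%.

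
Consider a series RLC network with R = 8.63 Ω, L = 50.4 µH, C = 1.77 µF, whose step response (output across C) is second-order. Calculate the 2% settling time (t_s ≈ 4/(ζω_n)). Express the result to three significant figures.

For a series RLC circuit (capacitor voltage as output), ω_n = 1/√(LC) = 1/√(50.4 µH · 1.77 µF) = 106000 rad/s.
ζ = (R/2)·√(C/L) = (8.63/2)·√(1.77 µF/50.4 µH) = 0.809.
t_s ≈ 4/(ζω_n) = 0.0000467 s.

t_s ≈ 0.0000467 s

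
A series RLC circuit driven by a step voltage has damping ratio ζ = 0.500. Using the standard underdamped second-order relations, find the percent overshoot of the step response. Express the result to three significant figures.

For an underdamped second-order system, %OS = 100·exp(−πζ/√(1−ζ²)).
πζ/√(1−ζ²) = π·0.500/√(1−0.250) = 1.814, so %OS = 100·e^(−1.814) = 16.3%.

%OS ≈ 16.3%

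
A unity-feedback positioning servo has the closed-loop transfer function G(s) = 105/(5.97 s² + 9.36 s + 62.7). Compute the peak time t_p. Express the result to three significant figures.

Dividing through by 5.97: denominator becomes s² + 1.568 s + 10.50.
So ω_n = √10.50 = 3.24 rad/s and ζ = 1.568/(2·3.24) = 0.242.
ω_d = ω_n√(1−ζ²) = 3.14 rad/s. t_p = π/ω_d = 0.999 s.

t_p ≈ 0.999 s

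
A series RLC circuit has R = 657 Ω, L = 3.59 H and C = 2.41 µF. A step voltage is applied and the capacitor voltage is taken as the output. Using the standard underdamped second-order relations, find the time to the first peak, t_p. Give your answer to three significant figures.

t_p ≈ 0.00959 s

For a series RLC circuit (capacitor voltage as output), ω_n = 1/√(LC) = 1/√(3.59 H · 2.41 µF) = 340 rad/s.
ζ = (R/2)·√(C/L) = (657/2)·√(2.41 µF/3.59 H) = 0.269.
ω_d = 340·√(1 − 0.269²) = 327 rad/s. t_p = π/ω_d = 0.00959 s.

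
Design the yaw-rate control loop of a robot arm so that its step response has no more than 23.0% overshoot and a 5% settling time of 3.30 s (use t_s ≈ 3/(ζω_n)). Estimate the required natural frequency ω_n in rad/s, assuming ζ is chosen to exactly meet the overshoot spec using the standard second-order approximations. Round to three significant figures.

ω_n ≈ 2.15 rad/s

From %OS = 100·exp(−πζ/√(1−ζ²)), invert to get ζ = −ln(OS)/√(π² + ln²(OS)) with OS = 0.230.
−ln 0.230 = 1.470, so ζ = 1.470/√(π² + 2.160) = 0.424.
Then ω_n = 3/(ζ t_s) = 3/(0.424 × 3.30) = 2.15 rad/s.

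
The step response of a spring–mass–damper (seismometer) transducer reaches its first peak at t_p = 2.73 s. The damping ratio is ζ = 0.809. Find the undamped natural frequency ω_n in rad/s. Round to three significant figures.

ω_n ≈ 1.96 rad/s

Peak time t_p = π/ω_d, so ω_d = π/t_p = π/2.73 = 1.15 rad/s.
ω_n = ω_d/√(1−ζ²) = 1.15/√0.346 = 1.96 rad/s.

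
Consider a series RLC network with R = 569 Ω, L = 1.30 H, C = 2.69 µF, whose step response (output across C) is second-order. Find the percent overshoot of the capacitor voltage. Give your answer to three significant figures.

%OS ≈ 24.4%

For a series RLC circuit (capacitor voltage as output), ω_n = 1/√(LC) = 1/√(1.30 H · 2.69 µF) = 535 rad/s.
ζ = (R/2)·√(C/L) = (569/2)·√(2.69 µF/1.30 H) = 0.409.
%OS = 100·exp(−πζ/√(1−ζ²)) = 24.4%.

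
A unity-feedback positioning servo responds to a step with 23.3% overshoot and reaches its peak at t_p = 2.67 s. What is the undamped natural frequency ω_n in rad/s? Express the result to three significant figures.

ζ from %OS: ζ = |ln 0.233|/√(π²+ln²0.233) = 0.421.
t_p = π/ω_d ⇒ ω_d = 1.18 rad/s; then ω_n = ω_d/√(1−ζ²) = 1.30 rad/s.

ω_n ≈ 1.30 rad/s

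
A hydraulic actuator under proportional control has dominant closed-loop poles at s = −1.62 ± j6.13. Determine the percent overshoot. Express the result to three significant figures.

The poles are at −σ ± jω_d with σ = 1.62 and ω_d = 6.13, so ω_n = √(σ²+ω_d²) = 6.34 rad/s and ζ = σ/ω_n = 0.256.
%OS = 100·exp(−πζ/√(1−ζ²)) = 43.6%.

%OS ≈ 43.6%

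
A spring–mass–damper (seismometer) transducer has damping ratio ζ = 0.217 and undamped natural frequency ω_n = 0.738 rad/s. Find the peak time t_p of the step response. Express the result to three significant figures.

The damped frequency is ω_d = ω_n√(1−ζ²) = 0.738·√(1−0.0471) = 0.720 rad/s.
Peak time t_p = π/ω_d = π/0.720 = 4.36 s.

t_p ≈ 4.36 s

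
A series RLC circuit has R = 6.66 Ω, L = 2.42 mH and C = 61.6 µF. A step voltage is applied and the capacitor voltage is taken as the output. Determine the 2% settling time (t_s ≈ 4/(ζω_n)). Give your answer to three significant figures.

t_s ≈ 0.00291 s

For a series RLC circuit (capacitor voltage as output), ω_n = 1/√(LC) = 1/√(2.42 mH · 61.6 µF) = 2590 rad/s.
ζ = (R/2)·√(C/L) = (6.66/2)·√(61.6 µF/2.42 mH) = 0.531.
t_s ≈ 4/(ζω_n) = 0.00291 s.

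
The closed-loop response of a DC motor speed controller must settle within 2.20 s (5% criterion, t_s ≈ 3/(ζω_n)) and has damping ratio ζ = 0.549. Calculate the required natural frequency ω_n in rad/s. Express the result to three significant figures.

Rearranging t_s ≈ 3/(ζω_n) gives ω_n = 3/(ζ·t_s) = 3/(0.549 × 2.20) = 2.48 rad/s.

ω_n ≈ 2.48 rad/s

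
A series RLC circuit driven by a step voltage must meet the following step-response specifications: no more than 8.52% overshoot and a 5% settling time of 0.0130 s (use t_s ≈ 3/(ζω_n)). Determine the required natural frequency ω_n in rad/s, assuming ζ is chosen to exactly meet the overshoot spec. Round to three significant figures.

ζ = −ln(OS)/√(π² + (ln OS)²). With OS = 0.0852, ln OS = −2.463 and ζ = 2.463/3.992 = 0.617.
From t_s ≈ 3/(ζω_n): ω_n = 3/(ζ·t_s) = 3/(0.617·0.0130) = 374 rad/s.

ω_n ≈ 374 rad/s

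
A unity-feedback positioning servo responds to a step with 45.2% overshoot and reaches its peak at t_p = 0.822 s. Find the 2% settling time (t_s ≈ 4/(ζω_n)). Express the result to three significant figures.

t_s ≈ 4.14 s

The overshoot fixes ζ = −ln(OS)/√(π²+ln²(OS)) = 0.245.
From t_p = π/ω_d, ω_d = π/0.822 = 3.82 rad/s, so ω_n = ω_d/√(1−ζ²) = 3.94 rad/s.
t_s ≈ 4/(ζω_n) = 4/(0.245·3.94) = 4.14 s.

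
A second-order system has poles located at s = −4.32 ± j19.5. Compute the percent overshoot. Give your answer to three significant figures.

With σ = 4.32, ω_d = 19.5: ω_n = √(σ²+ω_d²) = 20.0 rad/s, ζ = σ/ω_n = 0.216.
%OS = 100·exp(−πζ/√(1−ζ²)) = 49.9%.

%OS ≈ 49.9%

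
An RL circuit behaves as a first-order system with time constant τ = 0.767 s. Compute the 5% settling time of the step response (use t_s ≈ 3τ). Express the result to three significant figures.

t_s ≈ 3τ = 2.30 s.

t_s ≈ 2.30 s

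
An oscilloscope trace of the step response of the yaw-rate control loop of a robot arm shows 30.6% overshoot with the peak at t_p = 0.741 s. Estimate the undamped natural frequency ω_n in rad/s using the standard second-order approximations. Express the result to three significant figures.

ζ from %OS: ζ = |ln 0.306|/√(π²+ln²0.306) = 0.353.
t_p = π/ω_d ⇒ ω_d = 4.24 rad/s; then ω_n = ω_d/√(1−ζ²) = 4.53 rad/s.

ω_n ≈ 4.53 rad/s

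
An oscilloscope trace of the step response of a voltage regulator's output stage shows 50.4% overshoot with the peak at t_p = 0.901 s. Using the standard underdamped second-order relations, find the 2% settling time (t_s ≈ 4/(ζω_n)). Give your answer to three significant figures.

ζ from %OS: ζ = |ln 0.504|/√(π²+ln²0.504) = 0.213.
From t_p = π/ω_d, ω_d = π/0.901 = 3.49 rad/s, so ω_n = ω_d/√(1−ζ²) = 3.57 rad/s.
t_s ≈ 4/(ζω_n) = 4/(0.213·3.57) = 5.26 s.

t_s ≈ 5.26 s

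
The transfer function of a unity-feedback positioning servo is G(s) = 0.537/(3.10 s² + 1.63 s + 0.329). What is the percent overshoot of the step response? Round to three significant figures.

%OS ≈ 1.37%

Dividing through by 3.10: denominator becomes s² + 0.5258 s + 0.1061.
So ω_n = √0.1061 = 0.326 rad/s and ζ = 0.5258/(2·0.326) = 0.807.
%OS = 100 e^{−πζ/√(1−ζ²)} with ζ = 0.807 gives 1.37%.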